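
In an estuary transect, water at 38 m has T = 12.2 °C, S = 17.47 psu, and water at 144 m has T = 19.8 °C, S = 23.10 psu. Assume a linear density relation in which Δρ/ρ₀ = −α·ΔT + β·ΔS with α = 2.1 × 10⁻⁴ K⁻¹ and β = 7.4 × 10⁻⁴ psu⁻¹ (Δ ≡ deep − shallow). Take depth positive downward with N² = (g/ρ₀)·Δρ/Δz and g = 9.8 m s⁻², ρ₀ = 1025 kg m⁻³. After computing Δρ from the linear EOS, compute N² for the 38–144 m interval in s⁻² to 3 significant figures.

2.38 × 10⁻⁴ s⁻²

ΔT = +7.6 K, ΔS = +5.63 psu (deep − shallow).
Δρ/ρ₀ = −αΔT + βΔS = -1.596 × 10⁻³ + 4.1662 × 10⁻³ = 2.5702 × 10⁻³, so Δρ ≈ 2.634 kg m⁻³.
N² = (g/ρ₀)·Δρ/Δz = g·(Δρ/ρ₀)/Δz = 9.8 × 2.5702 × 10⁻³ / 106 = 2.3762 × 10⁻⁴ s⁻² ≈ 2.38 × 10⁻⁴ s⁻².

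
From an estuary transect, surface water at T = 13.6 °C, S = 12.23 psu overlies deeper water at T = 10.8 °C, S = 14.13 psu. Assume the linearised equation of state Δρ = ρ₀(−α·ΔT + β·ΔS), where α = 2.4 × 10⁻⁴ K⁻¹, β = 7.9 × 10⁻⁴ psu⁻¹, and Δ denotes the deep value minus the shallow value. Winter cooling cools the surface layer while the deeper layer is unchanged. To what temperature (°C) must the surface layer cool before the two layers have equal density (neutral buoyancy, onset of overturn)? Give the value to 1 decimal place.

Neutral buoyancy requires Δρ = 0, i.e. −α(T_deep − T_surf′) + β(S_deep − S_surf) = 0.
T_surf′ = T_deep − (β/α)·ΔS = 10.8 − (7.9 × 10⁻⁴/2.4 × 10⁻⁴)·(+1.90) = 4.546 °C.
Cooling required: 13.6 − (4.546) = 9.054 °C.

4.5 °C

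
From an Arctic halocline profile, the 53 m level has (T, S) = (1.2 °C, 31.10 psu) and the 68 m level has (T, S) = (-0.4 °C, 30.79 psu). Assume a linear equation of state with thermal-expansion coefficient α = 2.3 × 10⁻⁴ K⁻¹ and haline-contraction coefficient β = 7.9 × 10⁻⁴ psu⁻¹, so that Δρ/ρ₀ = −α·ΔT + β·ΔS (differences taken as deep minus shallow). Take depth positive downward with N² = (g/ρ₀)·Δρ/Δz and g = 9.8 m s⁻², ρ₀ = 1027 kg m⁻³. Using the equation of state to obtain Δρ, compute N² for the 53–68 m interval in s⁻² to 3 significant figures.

ΔT = -1.6 K, ΔS = -0.31 psu (deep − shallow).
Δρ/ρ₀ = −αΔT + βΔS = 3.68 × 10⁻⁴ − 2.449 × 10⁻⁴ = 1.231 × 10⁻⁴, so Δρ ≈ 0.1264 kg m⁻³.
N² = (g/ρ₀)·Δρ/Δz = g·(Δρ/ρ₀)/Δz = 9.8 × 1.231 × 10⁻⁴ / 15 = 8.0425 × 10⁻⁵ s⁻² ≈ 8.04 × 10⁻⁵ s⁻².

8.04 × 10⁻⁵ s⁻²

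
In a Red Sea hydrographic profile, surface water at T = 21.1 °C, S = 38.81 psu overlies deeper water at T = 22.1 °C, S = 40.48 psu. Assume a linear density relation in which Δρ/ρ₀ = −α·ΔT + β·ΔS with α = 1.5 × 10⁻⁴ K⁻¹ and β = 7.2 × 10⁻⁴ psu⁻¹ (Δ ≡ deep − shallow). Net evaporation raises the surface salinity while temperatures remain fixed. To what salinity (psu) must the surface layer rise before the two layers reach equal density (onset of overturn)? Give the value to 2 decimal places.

40.27 psu

Neutral buoyancy requires −α(T_deep − T_surf) + β(S_deep − S_surf′) = 0.
S_surf′ = S_deep − (α/β)·ΔT = 40.48 − (1.5 × 10⁻⁴/7.2 × 10⁻⁴)·(+1.0) = 40.2717 psu.
Increase required: 40.2717 − 38.81 = 1.4617 psu.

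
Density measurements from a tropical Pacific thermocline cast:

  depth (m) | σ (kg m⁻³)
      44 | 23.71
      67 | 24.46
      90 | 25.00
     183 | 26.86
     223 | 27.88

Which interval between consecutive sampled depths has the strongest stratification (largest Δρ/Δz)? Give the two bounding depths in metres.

44–67 m

Compute the density gradient over each adjacent pair:
  44–67 m: Δρ/Δz = 0.75/23 = 0.033 kg m⁻⁴
  67–90 m: Δρ/Δz = 0.54/23 = 0.023 kg m⁻⁴
  90–183 m: Δρ/Δz = 1.86/93 = 0.020 kg m⁻⁴
  183–223 m: Δρ/Δz = 1.02/40 = 0.026 kg m⁻⁴
The largest gradient is in the 44–67 m interval — the pycnocline.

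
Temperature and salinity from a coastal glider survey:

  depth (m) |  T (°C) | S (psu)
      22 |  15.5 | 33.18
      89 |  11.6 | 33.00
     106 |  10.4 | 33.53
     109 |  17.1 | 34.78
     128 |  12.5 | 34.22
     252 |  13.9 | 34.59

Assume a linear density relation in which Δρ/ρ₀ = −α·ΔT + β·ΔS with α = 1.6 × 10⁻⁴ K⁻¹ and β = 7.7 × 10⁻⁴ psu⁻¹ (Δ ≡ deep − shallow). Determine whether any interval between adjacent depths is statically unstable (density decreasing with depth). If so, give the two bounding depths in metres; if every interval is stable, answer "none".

106–109 m

Evaluate Δρ/ρ₀ = −αΔT + βΔS across each adjacent pair:
  22–89 m: −αΔT+βΔS = −(1.6 × 10⁻⁴)(-3.9)+(7.7 × 10⁻⁴)(-0.18) = 4.9 × 10⁻⁴ → stable
  89–106 m: −αΔT+βΔS = −(1.6 × 10⁻⁴)(-1.2)+(7.7 × 10⁻⁴)(+0.53) = 6.0 × 10⁻⁴ → stable
  106–109 m: −αΔT+βΔS = −(1.6 × 10⁻⁴)(+6.7)+(7.7 × 10⁻⁴)(+1.25) = -1.1 × 10⁻⁴ → UNSTABLE
  109–128 m: −αΔT+βΔS = −(1.6 × 10⁻⁴)(-4.6)+(7.7 × 10⁻⁴)(-0.56) = 3.0 × 10⁻⁴ → stable
  128–252 m: −αΔT+βΔS = −(1.6 × 10⁻⁴)(+1.4)+(7.7 × 10⁻⁴)(+0.37) = 6.1 × 10⁻⁵ → stable
The 106–109 m interval has Δρ < 0: lighter water underlies denser water.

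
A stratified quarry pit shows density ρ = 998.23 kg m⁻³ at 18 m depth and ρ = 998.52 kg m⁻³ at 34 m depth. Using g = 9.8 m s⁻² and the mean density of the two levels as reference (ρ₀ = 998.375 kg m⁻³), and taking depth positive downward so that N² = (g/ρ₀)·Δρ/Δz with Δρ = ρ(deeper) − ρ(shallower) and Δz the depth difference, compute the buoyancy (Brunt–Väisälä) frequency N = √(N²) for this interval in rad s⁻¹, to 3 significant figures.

Δρ = 998.52 − 998.23 = 0.29 kg m⁻³ over Δz = 34 − 18 = 16 m.
N² = (9.8/998.375) × (0.29/16) = 1.7791 × 10⁻⁴ s⁻².
N = √(1.7791 × 10⁻⁴) = 0.013338 rad s⁻¹ ≈ 0.0133 rad s⁻¹.
Since Δρ > 0 the layer is stably stratified.

0.0133 rad s⁻¹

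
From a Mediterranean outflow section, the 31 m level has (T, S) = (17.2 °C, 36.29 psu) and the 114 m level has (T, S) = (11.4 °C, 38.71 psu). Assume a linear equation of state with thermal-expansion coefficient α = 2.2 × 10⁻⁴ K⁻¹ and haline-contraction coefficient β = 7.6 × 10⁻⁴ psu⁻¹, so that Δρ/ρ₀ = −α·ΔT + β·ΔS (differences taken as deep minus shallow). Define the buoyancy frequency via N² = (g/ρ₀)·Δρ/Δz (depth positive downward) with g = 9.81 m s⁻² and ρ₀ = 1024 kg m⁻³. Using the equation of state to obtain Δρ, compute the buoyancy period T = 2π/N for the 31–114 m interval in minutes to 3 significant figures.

5.46 min

ΔT = -5.8 K, ΔS = +2.42 psu (deep − shallow).
Δρ/ρ₀ = −αΔT + βΔS = 1.276 × 10⁻³ + 1.8392 × 10⁻³ = 3.1152 × 10⁻³, so Δρ ≈ 3.190 kg m⁻³.
N² = (g/ρ₀)·Δρ/Δz = g·(Δρ/ρ₀)/Δz = 9.81 × 3.1152 × 10⁻³ / 83 = 3.6819 × 10⁻⁴ s⁻².
N = √(3.6819 × 10⁻⁴) = 0.019188 rad s⁻¹ → T = 2π/N = 327.45 s = 5.4575 min ≈ 5.46 min.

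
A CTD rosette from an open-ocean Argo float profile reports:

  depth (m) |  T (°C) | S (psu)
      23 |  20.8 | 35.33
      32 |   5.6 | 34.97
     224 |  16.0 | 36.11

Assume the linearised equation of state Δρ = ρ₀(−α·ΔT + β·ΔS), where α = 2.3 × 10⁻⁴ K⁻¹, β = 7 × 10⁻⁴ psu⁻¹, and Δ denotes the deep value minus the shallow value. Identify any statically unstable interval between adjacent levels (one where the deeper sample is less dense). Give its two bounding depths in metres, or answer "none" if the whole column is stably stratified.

32–224 m

Evaluate Δρ/ρ₀ = −αΔT + βΔS across each adjacent pair:
  23–32 m: −αΔT+βΔS = −(2.3 × 10⁻⁴)(-15.2)+(7 × 10⁻⁴)(-0.36) = 3.2 × 10⁻³ → stable
  32–224 m: −αΔT+βΔS = −(2.3 × 10⁻⁴)(+10.4)+(7 × 10⁻⁴)(+1.14) = -1.6 × 10⁻³ → UNSTABLE
The 32–224 m interval has Δρ < 0: lighter water underlies denser water.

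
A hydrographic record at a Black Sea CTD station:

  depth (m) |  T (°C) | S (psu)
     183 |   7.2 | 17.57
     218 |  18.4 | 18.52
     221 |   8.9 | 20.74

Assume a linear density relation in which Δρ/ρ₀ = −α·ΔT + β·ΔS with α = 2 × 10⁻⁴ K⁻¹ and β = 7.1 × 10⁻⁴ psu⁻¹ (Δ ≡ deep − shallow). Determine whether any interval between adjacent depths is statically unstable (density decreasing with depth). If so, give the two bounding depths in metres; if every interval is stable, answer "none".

183–218 m

Evaluate Δρ/ρ₀ = −αΔT + βΔS across each adjacent pair:
  183–218 m: −αΔT+βΔS = −(2 × 10⁻⁴)(+11.2)+(7.1 × 10⁻⁴)(+0.95) = -1.6 × 10⁻³ → UNSTABLE
  218–221 m: −αΔT+βΔS = −(2 × 10⁻⁴)(-9.5)+(7.1 × 10⁻⁴)(+2.22) = 3.5 × 10⁻³ → stable
The 183–218 m interval has Δρ < 0: lighter water underlies denser water.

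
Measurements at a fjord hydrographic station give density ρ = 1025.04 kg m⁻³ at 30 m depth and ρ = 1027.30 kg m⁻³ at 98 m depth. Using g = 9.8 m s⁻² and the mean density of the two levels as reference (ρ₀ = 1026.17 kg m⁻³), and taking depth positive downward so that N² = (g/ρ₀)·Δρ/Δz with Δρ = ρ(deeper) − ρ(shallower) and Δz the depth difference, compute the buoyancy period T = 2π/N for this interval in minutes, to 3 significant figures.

5.88 min

Δρ = 1027.30 − 1025.04 = 2.26 kg m⁻³ over Δz = 98 − 30 = 68 m.
N² = (9.8/1026.17) × (2.26/68) = 3.1740 × 10⁻⁴ s⁻².
N = √(3.1740 × 10⁻⁴) = 0.017816 rad s⁻¹, so T = 2π/N = 352.67 s = 5.8778 min ≈ 5.88 min.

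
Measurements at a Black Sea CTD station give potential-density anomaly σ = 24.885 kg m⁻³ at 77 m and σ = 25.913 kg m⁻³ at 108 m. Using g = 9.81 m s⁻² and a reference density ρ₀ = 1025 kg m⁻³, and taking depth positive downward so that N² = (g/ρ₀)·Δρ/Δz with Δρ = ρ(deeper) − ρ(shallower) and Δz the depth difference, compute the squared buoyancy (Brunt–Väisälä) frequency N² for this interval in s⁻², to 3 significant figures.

Δρ = 1025.913 − 1024.885 = 1.028 kg m⁻³ over Δz = 108 − 77 = 31 m.
N² = (9.81/1025) × (1.028/31) = 3.1738 × 10⁻⁴ s⁻² ≈ 3.17 × 10⁻⁴ s⁻².

3.17 × 10⁻⁴ s⁻²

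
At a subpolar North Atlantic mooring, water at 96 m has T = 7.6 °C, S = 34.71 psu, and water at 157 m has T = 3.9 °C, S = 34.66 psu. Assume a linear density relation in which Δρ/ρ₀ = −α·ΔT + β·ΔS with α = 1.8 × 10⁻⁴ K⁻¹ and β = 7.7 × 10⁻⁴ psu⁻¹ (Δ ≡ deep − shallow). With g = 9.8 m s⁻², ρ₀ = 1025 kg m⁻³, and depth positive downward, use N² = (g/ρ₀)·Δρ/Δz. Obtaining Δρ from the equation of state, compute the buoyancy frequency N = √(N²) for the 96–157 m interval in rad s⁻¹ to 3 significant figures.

0.0100 rad s⁻¹

ΔT = -3.7 K, ΔS = -0.05 psu (deep − shallow).
Δρ/ρ₀ = −αΔT + βΔS = 6.66 × 10⁻⁴ − 3.85 × 10⁻⁵ = 6.275 × 10⁻⁴, so Δρ ≈ 0.6432 kg m⁻³.
N² = (g/ρ₀)·Δρ/Δz = g·(Δρ/ρ₀)/Δz = 9.8 × 6.275 × 10⁻⁴ / 61 = 1.0081 × 10⁻⁴ s⁻².
N = √(1.0081 × 10⁻⁴) = 0.010040 rad s⁻¹ ≈ 0.0100 rad s⁻¹.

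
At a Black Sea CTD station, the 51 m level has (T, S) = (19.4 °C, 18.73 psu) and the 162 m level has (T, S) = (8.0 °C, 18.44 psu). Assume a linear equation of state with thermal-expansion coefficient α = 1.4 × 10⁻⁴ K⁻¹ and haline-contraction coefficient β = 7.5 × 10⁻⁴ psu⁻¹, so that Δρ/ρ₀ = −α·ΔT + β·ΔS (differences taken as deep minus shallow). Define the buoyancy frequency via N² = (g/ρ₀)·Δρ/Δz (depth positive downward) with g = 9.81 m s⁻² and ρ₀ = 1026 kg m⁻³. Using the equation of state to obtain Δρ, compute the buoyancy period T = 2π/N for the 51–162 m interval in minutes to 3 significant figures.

ΔT = -11.4 K, ΔS = -0.29 psu (deep − shallow).
Δρ/ρ₀ = −αΔT + βΔS = 1.596 × 10⁻³ − 2.175 × 10⁻⁴ = 1.3785 × 10⁻³, so Δρ ≈ 1.414 kg m⁻³.
N² = (g/ρ₀)·Δρ/Δz = g·(Δρ/ρ₀)/Δz = 9.81 × 1.3785 × 10⁻³ / 111 = 1.2183 × 10⁻⁴ s⁻².
N = √(1.2183 × 10⁻⁴) = 0.011038 rad s⁻¹ → T = 2π/N = 569.23 s = 9.4872 min ≈ 9.49 min.

9.49 min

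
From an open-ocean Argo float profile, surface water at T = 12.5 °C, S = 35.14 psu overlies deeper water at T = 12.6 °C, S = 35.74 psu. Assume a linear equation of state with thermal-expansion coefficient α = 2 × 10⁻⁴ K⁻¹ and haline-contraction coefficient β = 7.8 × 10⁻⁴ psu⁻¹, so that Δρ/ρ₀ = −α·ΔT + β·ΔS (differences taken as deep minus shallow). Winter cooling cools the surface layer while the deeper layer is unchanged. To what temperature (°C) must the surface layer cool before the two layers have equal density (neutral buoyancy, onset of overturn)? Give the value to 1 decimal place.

10.3 °C

Neutral buoyancy requires Δρ = 0, i.e. −α(T_deep − T_surf′) + β(S_deep − S_surf) = 0.
T_surf′ = T_deep − (β/α)·ΔS = 12.6 − (7.8 × 10⁻⁴/2 × 10⁻⁴)·(+0.60) = 10.260 °C.
Cooling required: 12.5 − (10.260) = 2.240 °C.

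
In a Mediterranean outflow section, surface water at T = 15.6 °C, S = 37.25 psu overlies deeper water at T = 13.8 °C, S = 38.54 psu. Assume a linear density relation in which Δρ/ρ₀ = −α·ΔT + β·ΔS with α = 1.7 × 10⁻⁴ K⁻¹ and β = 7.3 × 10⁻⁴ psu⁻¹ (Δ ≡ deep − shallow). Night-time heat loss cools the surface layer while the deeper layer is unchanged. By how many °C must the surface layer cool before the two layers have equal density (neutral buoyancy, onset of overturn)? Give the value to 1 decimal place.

Neutral buoyancy requires Δρ = 0, i.e. −α(T_deep − T_surf′) + β(S_deep − S_surf) = 0.
T_surf′ = T_deep − (β/α)·ΔS = 13.8 − (7.3 × 10⁻⁴/1.7 × 10⁻⁴)·(+1.29) = 8.261 °C.
Cooling required: 15.6 − (8.261) = 7.339 °C.

7.3 °C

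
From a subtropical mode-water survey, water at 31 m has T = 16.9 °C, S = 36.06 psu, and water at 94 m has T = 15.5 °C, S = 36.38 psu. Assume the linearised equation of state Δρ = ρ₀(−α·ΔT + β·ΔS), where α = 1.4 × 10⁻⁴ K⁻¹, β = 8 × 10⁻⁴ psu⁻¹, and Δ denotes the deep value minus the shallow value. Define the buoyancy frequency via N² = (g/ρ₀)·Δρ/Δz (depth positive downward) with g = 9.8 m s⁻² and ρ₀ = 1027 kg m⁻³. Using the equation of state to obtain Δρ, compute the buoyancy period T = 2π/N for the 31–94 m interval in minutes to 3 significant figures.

ΔT = -1.4 K, ΔS = +0.32 psu (deep − shallow).
Δρ/ρ₀ = −αΔT + βΔS = 1.96 × 10⁻⁴ + 2.56 × 10⁻⁴ = 4.52 × 10⁻⁴, so Δρ ≈ 0.4642 kg m⁻³.
N² = (g/ρ₀)·Δρ/Δz = g·(Δρ/ρ₀)/Δz = 9.8 × 4.52 × 10⁻⁴ / 63 = 7.0311 × 10⁻⁵ s⁻².
N = √(7.0311 × 10⁻⁵) = 8.3852 × 10⁻³ rad s⁻¹ → T = 2π/N = 749.32 s = 12.489 min ≈ 12.5 min.

12.5 min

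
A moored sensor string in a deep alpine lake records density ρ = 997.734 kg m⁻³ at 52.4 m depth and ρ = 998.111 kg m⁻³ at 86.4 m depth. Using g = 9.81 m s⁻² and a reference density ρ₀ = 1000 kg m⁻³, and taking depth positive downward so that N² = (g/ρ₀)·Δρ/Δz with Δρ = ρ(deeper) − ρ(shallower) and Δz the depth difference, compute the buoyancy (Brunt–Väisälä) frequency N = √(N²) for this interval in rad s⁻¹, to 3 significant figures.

0.0104 rad s⁻¹

Δρ = 998.111 − 997.734 = 0.377 kg m⁻³ over Δz = 86.4 − 52.4 = 34 m.
N² = (9.81/1000) × (0.377/34) = 1.0878 × 10⁻⁴ s⁻².
N = √(1.0878 × 10⁻⁴) = 0.010430 rad s⁻¹ ≈ 0.0104 rad s⁻¹.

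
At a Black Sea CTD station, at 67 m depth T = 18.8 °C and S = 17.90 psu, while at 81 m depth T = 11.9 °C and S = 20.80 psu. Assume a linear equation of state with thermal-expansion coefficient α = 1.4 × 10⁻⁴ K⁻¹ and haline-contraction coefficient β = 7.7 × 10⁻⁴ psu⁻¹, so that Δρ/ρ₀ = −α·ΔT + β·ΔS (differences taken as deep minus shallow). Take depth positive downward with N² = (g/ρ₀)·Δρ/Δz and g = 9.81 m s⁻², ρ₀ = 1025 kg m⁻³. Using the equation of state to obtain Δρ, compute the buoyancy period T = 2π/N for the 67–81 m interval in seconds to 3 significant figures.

ΔT = -6.9 K, ΔS = +2.90 psu (deep − shallow).
Δρ/ρ₀ = −αΔT + βΔS = 9.66 × 10⁻⁴ + 2.233 × 10⁻³ = 3.199 × 10⁻³, so Δρ ≈ 3.279 kg m⁻³.
N² = (g/ρ₀)·Δρ/Δz = g·(Δρ/ρ₀)/Δz = 9.81 × 3.199 × 10⁻³ / 14 = 2.2416 × 10⁻³ s⁻².
N = √(2.2416 × 10⁻³) = 0.047346 rad s⁻¹ → T = 2π/N = 132.71 s ≈ 133 s.

133 s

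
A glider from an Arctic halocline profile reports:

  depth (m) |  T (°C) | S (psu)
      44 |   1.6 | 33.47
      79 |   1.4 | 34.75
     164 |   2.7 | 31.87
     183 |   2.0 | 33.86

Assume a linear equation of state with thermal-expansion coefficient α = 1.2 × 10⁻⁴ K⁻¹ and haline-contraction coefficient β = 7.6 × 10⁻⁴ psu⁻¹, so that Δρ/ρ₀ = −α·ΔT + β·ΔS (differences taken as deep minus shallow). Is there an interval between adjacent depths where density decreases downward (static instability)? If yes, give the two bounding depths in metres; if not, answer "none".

Evaluate Δρ/ρ₀ = −αΔT + βΔS across each adjacent pair:
  44–79 m: −αΔT+βΔS = −(1.2 × 10⁻⁴)(-0.2)+(7.6 × 10⁻⁴)(+1.28) = 1.0 × 10⁻³ → stable
  79–164 m: −αΔT+βΔS = −(1.2 × 10⁻⁴)(+1.3)+(7.6 × 10⁻⁴)(-2.88) = -2.3 × 10⁻³ → UNSTABLE
  164–183 m: −αΔT+βΔS = −(1.2 × 10⁻⁴)(-0.7)+(7.6 × 10⁻⁴)(+1.99) = 1.6 × 10⁻³ → stable
The 79–164 m interval has Δρ < 0: lighter water underlies denser water.

79–164 m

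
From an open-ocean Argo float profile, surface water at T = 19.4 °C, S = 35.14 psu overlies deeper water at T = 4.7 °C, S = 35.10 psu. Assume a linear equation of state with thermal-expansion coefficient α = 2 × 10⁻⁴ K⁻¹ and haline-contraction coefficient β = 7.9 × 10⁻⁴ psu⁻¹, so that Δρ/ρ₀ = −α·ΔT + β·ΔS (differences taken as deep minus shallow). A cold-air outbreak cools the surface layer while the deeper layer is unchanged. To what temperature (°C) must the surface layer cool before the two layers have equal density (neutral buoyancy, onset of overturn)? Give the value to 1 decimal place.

4.9 °C

Neutral buoyancy requires Δρ = 0, i.e. −α(T_deep − T_surf′) + β(S_deep − S_surf) = 0.
T_surf′ = T_deep − (β/α)·ΔS = 4.7 − (7.9 × 10⁻⁴/2 × 10⁻⁴)·(-0.04) = 4.858 °C.
Cooling required: 19.4 − (4.858) = 14.542 °C.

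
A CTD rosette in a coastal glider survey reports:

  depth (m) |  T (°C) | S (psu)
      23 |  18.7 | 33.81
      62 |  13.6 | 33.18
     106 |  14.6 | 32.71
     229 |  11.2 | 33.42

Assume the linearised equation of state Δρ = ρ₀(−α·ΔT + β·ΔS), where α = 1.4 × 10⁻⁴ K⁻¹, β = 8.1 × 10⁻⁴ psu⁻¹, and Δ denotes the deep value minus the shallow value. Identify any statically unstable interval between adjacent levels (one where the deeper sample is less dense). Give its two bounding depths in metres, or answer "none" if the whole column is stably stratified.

Evaluate Δρ/ρ₀ = −αΔT + βΔS across each adjacent pair:
  23–62 m: −αΔT+βΔS = −(1.4 × 10⁻⁴)(-5.1)+(8.1 × 10⁻⁴)(-0.63) = 2.0 × 10⁻⁴ → stable
  62–106 m: −αΔT+βΔS = −(1.4 × 10⁻⁴)(+1.0)+(8.1 × 10⁻⁴)(-0.47) = -5.2 × 10⁻⁴ → UNSTABLE
  106–229 m: −αΔT+βΔS = −(1.4 × 10⁻⁴)(-3.4)+(8.1 × 10⁻⁴)(+0.71) = 1.1 × 10⁻³ → stable
The 62–106 m interval has Δρ < 0: lighter water underlies denser water.

62–106 m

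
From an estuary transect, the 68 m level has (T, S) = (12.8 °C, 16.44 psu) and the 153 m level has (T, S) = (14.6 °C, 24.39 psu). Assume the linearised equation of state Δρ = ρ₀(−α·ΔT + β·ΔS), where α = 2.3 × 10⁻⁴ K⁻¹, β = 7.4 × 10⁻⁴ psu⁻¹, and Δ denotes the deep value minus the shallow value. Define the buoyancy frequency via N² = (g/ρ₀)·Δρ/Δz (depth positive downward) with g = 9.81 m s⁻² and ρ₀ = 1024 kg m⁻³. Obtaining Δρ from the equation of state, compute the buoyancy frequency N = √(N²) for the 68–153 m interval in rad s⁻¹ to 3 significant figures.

ΔT = +1.8 K, ΔS = +7.95 psu (deep − shallow).
Δρ/ρ₀ = −αΔT + βΔS = -4.14 × 10⁻⁴ + 5.883 × 10⁻³ = 5.469 × 10⁻³, so Δρ ≈ 5.600 kg m⁻³.
N² = (g/ρ₀)·Δρ/Δz = g·(Δρ/ρ₀)/Δz = 9.81 × 5.469 × 10⁻³ / 85 = 6.3119 × 10⁻⁴ s⁻².
N = √(6.3119 × 10⁻⁴) = 0.025123 rad s⁻¹ ≈ 0.0251 rad s⁻¹.

0.0251 rad s⁻¹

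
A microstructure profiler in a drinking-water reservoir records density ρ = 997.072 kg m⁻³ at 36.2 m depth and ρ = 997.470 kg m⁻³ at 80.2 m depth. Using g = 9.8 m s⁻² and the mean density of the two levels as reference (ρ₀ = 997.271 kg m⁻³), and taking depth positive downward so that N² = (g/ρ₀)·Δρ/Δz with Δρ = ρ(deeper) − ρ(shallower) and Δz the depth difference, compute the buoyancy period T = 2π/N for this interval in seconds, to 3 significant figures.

666 s

Δρ = 997.470 − 997.072 = 0.398 kg m⁻³ over Δz = 80.2 − 36.2 = 44 m.
N² = (9.8/997.271) × (0.398/44) = 8.8888 × 10⁻⁵ s⁻².
N = √(8.8888 × 10⁻⁵) = 9.4280 × 10⁻³ rad s⁻¹, so T = 2π/N = 666.44 s ≈ 666 s.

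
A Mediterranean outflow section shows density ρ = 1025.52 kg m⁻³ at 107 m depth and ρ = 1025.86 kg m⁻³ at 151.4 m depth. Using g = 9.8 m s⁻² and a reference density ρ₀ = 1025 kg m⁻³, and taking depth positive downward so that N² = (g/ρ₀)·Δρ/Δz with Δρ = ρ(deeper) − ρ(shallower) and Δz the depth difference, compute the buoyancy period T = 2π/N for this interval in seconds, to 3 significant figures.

734 s

Δρ = 1025.86 − 1025.52 = 0.34 kg m⁻³ over Δz = 151.4 − 107 = 44.4 m.
N² = (9.8/1025) × (0.34/44.4) = 7.3215 × 10⁻⁵ s⁻².
N = √(7.3215 × 10⁻⁵) = 8.5566 × 10⁻³ rad s⁻¹, so T = 2π/N = 734.31 s ≈ 734 s.
N² > 0, so the interval is statically stable.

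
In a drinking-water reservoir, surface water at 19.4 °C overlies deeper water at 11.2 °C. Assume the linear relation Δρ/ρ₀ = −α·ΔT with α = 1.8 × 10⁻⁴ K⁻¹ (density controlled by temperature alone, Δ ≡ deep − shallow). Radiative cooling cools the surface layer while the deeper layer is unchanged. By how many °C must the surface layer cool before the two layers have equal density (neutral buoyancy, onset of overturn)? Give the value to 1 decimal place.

8.2 °C

With temperature the only control, equal density requires T_surf′ = T_deep.
T_surf′ = 11.2 °C.
Cooling required: 19.4 − 11.2 = 8.2 °C.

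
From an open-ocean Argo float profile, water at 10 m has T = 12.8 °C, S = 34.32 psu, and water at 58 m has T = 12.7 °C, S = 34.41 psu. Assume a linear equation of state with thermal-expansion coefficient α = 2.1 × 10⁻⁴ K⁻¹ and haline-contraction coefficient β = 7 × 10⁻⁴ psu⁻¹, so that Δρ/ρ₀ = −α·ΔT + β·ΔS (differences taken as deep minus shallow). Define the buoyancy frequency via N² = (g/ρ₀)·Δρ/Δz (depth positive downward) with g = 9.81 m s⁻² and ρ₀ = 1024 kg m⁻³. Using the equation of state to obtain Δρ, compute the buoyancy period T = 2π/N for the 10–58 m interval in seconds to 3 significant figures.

ΔT = -0.1 K, ΔS = +0.09 psu (deep − shallow).
Δρ/ρ₀ = −αΔT + βΔS = 2.10 × 10⁻⁵ + 6.30 × 10⁻⁵ = 8.40 × 10⁻⁵, so Δρ ≈ 0.08602 kg m⁻³.
N² = (g/ρ₀)·Δρ/Δz = g·(Δρ/ρ₀)/Δz = 9.81 × 8.40 × 10⁻⁵ / 48 = 1.7168 × 10⁻⁵ s⁻².
N = √(1.7168 × 10⁻⁵) = 4.1434 × 10⁻³ rad s⁻¹ → T = 2π/N = 1.5164 × 10³ s ≈ 1.52 × 10³ s.

1.52 × 10³ s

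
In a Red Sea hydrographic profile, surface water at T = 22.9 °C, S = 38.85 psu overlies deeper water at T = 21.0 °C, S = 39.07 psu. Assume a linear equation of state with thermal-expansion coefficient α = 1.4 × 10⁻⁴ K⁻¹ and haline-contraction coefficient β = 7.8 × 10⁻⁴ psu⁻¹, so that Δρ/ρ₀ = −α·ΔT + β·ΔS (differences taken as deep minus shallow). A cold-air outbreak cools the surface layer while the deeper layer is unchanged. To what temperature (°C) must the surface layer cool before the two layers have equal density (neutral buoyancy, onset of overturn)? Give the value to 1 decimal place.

19.8 °C

Neutral buoyancy requires Δρ = 0, i.e. −α(T_deep − T_surf′) + β(S_deep − S_surf) = 0.
T_surf′ = T_deep − (β/α)·ΔS = 21.0 − (7.8 × 10⁻⁴/1.4 × 10⁻⁴)·(+0.22) = 19.774 °C.
Cooling required: 22.9 − (19.774) = 3.126 °C.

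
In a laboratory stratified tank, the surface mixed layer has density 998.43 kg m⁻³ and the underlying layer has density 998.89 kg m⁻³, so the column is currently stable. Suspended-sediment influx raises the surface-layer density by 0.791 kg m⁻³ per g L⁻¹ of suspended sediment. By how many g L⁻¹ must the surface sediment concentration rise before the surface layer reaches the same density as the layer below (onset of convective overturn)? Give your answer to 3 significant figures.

Density deficit of the surface layer: 998.89 − 998.43 = 0.46 kg m⁻³.
Required change = 0.46 / 0.791 = 0.582 g L⁻¹.

0.582 g L⁻¹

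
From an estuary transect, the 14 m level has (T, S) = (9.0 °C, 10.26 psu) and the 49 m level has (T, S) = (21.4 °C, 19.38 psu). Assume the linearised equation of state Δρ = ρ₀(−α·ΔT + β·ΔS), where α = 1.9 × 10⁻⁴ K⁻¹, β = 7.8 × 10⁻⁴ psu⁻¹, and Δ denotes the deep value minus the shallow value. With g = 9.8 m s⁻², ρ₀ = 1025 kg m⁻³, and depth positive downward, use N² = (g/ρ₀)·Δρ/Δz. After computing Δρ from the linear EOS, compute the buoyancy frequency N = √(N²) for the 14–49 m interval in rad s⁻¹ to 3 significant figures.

0.0365 rad s⁻¹

ΔT = +12.4 K, ΔS = +9.12 psu (deep − shallow).
Δρ/ρ₀ = −αΔT + βΔS = -2.356 × 10⁻³ + 7.1136 × 10⁻³ = 4.7576 × 10⁻³, so Δρ ≈ 4.877 kg m⁻³.
N² = (g/ρ₀)·Δρ/Δz = g·(Δρ/ρ₀)/Δz = 9.8 × 4.7576 × 10⁻³ / 35 = 1.3321 × 10⁻³ s⁻².
N = √(1.3321 × 10⁻³) = 0.036498 rad s⁻¹ ≈ 0.0365 rad s⁻¹.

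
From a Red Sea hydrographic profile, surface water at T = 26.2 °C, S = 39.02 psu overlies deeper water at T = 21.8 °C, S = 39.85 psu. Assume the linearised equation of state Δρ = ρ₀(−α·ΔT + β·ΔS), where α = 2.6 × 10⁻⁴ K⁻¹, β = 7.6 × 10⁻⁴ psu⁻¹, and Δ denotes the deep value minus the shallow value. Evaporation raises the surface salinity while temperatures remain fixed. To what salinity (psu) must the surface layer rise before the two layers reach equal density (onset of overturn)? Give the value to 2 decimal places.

41.36 psu

Neutral buoyancy requires −α(T_deep − T_surf) + β(S_deep − S_surf′) = 0.
S_surf′ = S_deep − (α/β)·ΔT = 39.85 − (2.6 × 10⁻⁴/7.6 × 10⁻⁴)·(-4.4) = 41.3553 psu.
Increase required: 41.3553 − 39.02 = 2.3353 psu.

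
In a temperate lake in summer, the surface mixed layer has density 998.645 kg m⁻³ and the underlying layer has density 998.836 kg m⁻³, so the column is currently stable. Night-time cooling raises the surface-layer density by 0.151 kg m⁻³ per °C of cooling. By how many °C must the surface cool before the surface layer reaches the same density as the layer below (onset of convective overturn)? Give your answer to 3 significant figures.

1.26 °C

Density deficit of the surface layer: 998.836 − 998.645 = 0.191 kg m⁻³.
Required change = 0.191 / 0.151 = 1.26 °C.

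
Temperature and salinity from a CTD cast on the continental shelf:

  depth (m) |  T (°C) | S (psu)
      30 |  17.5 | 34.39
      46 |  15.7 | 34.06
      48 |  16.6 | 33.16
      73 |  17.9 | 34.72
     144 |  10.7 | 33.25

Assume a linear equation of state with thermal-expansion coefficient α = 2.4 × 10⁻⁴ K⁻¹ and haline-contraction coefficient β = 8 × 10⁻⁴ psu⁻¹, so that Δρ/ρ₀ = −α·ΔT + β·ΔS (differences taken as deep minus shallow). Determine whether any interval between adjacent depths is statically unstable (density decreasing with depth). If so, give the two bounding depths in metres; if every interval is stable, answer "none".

46–48 m

Evaluate Δρ/ρ₀ = −αΔT + βΔS across each adjacent pair:
  30–46 m: −αΔT+βΔS = −(2.4 × 10⁻⁴)(-1.8)+(8 × 10⁻⁴)(-0.33) = 1.7 × 10⁻⁴ → stable
  46–48 m: −αΔT+βΔS = −(2.4 × 10⁻⁴)(+0.9)+(8 × 10⁻⁴)(-0.90) = -9.4 × 10⁻⁴ → UNSTABLE
  48–73 m: −αΔT+βΔS = −(2.4 × 10⁻⁴)(+1.3)+(8 × 10⁻⁴)(+1.56) = 9.4 × 10⁻⁴ → stable
  73–144 m: −αΔT+βΔS = −(2.4 × 10⁻⁴)(-7.2)+(8 × 10⁻⁴)(-1.47) = 5.5 × 10⁻⁴ → stable
The 46–48 m interval has Δρ < 0: lighter water underlies denser water.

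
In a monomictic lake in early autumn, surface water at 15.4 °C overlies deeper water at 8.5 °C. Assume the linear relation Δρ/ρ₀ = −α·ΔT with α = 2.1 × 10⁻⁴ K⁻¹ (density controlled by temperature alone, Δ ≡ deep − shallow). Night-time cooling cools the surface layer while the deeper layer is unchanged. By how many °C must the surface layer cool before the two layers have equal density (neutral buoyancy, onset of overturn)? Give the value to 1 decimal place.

6.9 °C

With temperature the only control, equal density requires T_surf′ = T_deep.
T_surf′ = 8.5 °C.
Cooling required: 15.4 − 8.5 = 6.9 °C.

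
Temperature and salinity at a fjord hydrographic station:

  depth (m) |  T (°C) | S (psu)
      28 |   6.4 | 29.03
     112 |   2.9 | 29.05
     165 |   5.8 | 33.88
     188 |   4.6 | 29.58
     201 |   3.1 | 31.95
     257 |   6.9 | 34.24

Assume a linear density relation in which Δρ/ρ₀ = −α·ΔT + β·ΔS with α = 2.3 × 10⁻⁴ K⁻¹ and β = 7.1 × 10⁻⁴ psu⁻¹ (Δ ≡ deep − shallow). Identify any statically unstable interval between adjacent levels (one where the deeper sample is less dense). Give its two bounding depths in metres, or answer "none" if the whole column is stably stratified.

165–188 m

Evaluate Δρ/ρ₀ = −αΔT + βΔS across each adjacent pair:
  28–112 m: −αΔT+βΔS = −(2.3 × 10⁻⁴)(-3.5)+(7.1 × 10⁻⁴)(+0.02) = 8.2 × 10⁻⁴ → stable
  112–165 m: −αΔT+βΔS = −(2.3 × 10⁻⁴)(+2.9)+(7.1 × 10⁻⁴)(+4.83) = 2.8 × 10⁻³ → stable
  165–188 m: −αΔT+βΔS = −(2.3 × 10⁻⁴)(-1.2)+(7.1 × 10⁻⁴)(-4.30) = -2.8 × 10⁻³ → UNSTABLE
  188–201 m: −αΔT+βΔS = −(2.3 × 10⁻⁴)(-1.5)+(7.1 × 10⁻⁴)(+2.37) = 2.0 × 10⁻³ → stable
  201–257 m: −αΔT+βΔS = −(2.3 × 10⁻⁴)(+3.8)+(7.1 × 10⁻⁴)(+2.29) = 7.5 × 10⁻⁴ → stable
The 165–188 m interval has Δρ < 0: lighter water underlies denser water.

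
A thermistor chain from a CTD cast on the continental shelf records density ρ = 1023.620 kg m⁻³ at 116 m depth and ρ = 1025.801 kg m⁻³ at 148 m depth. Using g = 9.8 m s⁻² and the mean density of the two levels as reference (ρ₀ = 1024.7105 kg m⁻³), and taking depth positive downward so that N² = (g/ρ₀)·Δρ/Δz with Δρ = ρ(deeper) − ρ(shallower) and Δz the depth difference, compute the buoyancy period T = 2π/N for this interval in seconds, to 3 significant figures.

246 s

Δρ = 1025.801 − 1023.620 = 2.181 kg m⁻³ over Δz = 148 − 116 = 32 m.
N² = (9.8/1024.7105) × (2.181/32) = 6.5182 × 10⁻⁴ s⁻².
N = √(6.5182 × 10⁻⁴) = 0.025531 rad s⁻¹, so T = 2π/N = 246.10 s ≈ 246 s.
A positive N² confirms static stability across the interval.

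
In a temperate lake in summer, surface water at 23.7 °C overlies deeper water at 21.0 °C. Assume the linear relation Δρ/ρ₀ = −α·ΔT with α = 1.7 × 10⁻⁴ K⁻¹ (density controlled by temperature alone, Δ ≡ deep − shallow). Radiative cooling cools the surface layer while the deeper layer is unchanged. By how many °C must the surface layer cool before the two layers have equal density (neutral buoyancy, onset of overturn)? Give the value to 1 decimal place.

2.7 °C

With temperature the only control, equal density requires T_surf′ = T_deep.
T_surf′ = 21.0 °C.
Cooling required: 23.7 − 21.0 = 2.7 °C.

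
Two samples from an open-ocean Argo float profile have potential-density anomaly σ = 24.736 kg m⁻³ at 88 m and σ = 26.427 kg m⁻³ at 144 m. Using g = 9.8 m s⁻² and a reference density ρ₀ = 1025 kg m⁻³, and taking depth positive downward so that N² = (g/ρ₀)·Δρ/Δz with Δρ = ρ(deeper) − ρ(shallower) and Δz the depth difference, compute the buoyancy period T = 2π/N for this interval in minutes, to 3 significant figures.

Δρ = 1026.427 − 1024.736 = 1.691 kg m⁻³ over Δz = 144 − 88 = 56 m.
N² = (9.8/1025) × (1.691/56) = 2.8871 × 10⁻⁴ s⁻².
N = √(2.8871 × 10⁻⁴) = 0.016991 rad s⁻¹, so T = 2π/N = 369.79 s = 6.1632 min ≈ 6.16 min.
N² > 0, so the interval is statically stable.

6.16 min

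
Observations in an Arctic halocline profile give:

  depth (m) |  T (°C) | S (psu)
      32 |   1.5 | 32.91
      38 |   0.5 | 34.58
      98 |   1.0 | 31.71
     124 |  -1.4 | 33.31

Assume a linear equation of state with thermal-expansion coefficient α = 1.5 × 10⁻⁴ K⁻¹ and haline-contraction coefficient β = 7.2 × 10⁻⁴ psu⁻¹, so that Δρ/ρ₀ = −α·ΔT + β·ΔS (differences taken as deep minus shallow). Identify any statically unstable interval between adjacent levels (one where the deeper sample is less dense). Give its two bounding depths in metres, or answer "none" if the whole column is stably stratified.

38–98 m

Evaluate Δρ/ρ₀ = −αΔT + βΔS across each adjacent pair:
  32–38 m: −αΔT+βΔS = −(1.5 × 10⁻⁴)(-1.0)+(7.2 × 10⁻⁴)(+1.67) = 1.4 × 10⁻³ → stable
  38–98 m: −αΔT+βΔS = −(1.5 × 10⁻⁴)(+0.5)+(7.2 × 10⁻⁴)(-2.87) = -2.1 × 10⁻³ → UNSTABLE
  98–124 m: −αΔT+βΔS = −(1.5 × 10⁻⁴)(-2.4)+(7.2 × 10⁻⁴)(+1.60) = 1.5 × 10⁻³ → stable
The 38–98 m interval has Δρ < 0: lighter water underlies denser water.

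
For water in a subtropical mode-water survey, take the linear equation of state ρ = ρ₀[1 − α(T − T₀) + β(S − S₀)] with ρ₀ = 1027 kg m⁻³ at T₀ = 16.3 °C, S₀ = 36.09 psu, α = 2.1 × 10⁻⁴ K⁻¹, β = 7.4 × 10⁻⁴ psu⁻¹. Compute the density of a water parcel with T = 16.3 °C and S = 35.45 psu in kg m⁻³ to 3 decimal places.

T − T₀ = +0.0 K, S − S₀ = -0.64 psu.
Bracket = 1 − α·(+0.0) + β·(-0.64) = 1 + (-4.736 × 10⁻⁴) = 0.9995264.
ρ = 1027 × 0.9995264 = 1026.514 kg m⁻³.

1026.514 kg m⁻³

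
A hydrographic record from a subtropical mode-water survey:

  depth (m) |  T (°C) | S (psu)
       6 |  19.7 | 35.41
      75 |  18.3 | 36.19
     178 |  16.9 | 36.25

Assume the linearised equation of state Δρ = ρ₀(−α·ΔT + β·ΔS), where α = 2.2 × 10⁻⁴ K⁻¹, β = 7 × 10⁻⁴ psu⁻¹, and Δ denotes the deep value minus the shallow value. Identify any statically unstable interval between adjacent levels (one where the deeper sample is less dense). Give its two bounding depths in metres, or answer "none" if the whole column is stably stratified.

none

Evaluate Δρ/ρ₀ = −αΔT + βΔS across each adjacent pair:
  6–75 m: −αΔT+βΔS = −(2.2 × 10⁻⁴)(-1.4)+(7 × 10⁻⁴)(+0.78) = 8.5 × 10⁻⁴ → stable
  75–178 m: −αΔT+βΔS = −(2.2 × 10⁻⁴)(-1.4)+(7 × 10⁻⁴)(+0.06) = 3.5 × 10⁻⁴ → stable
Every interval has Δρ > 0: the column is stably stratified throughout.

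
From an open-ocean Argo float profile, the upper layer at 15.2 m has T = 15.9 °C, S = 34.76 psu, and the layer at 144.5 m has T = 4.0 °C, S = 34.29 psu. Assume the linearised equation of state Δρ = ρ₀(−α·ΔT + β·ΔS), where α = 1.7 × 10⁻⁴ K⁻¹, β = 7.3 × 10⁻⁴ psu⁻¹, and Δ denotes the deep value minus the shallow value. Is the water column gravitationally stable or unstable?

ΔT = 4.0 − 15.9 = -11.9 K and ΔS = 34.29 − 34.76 = -0.47 psu (deep − shallow).
−αΔT = 2.023 × 10⁻³; βΔS = -3.431 × 10⁻⁴; sum Δρ/ρ₀ = 1.6799 × 10⁻³.
Δρ/ρ₀ > 0, so Δρ > 0: deeper water is denser → statically stable.

stable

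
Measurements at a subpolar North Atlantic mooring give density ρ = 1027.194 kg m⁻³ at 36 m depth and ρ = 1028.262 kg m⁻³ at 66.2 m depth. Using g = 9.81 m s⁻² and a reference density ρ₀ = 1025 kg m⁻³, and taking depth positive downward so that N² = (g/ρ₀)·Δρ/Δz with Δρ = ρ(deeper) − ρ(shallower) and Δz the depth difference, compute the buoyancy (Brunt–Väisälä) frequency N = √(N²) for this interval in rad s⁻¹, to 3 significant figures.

Δρ = 1028.262 − 1027.194 = 1.068 kg m⁻³ over Δz = 66.2 − 36 = 30.2 m.
N² = (9.81/1025) × (1.068/30.2) = 3.3846 × 10⁻⁴ s⁻².
N = √(3.3846 × 10⁻⁴) = 0.018397 rad s⁻¹ ≈ 0.0184 rad s⁻¹.
N² > 0, so the interval is statically stable.

0.0184 rad s⁻¹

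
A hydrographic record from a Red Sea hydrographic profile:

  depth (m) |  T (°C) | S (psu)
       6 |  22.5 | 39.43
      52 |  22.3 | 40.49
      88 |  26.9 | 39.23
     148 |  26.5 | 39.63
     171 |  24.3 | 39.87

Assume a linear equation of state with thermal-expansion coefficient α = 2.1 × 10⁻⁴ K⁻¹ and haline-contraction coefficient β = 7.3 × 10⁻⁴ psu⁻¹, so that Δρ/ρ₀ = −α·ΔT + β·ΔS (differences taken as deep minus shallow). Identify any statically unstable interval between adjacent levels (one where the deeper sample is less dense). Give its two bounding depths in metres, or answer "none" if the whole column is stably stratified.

52–88 m

Evaluate Δρ/ρ₀ = −αΔT + βΔS across each adjacent pair:
  6–52 m: −αΔT+βΔS = −(2.1 × 10⁻⁴)(-0.2)+(7.3 × 10⁻⁴)(+1.06) = 8.2 × 10⁻⁴ → stable
  52–88 m: −αΔT+βΔS = −(2.1 × 10⁻⁴)(+4.6)+(7.3 × 10⁻⁴)(-1.26) = -1.9 × 10⁻³ → UNSTABLE
  88–148 m: −αΔT+βΔS = −(2.1 × 10⁻⁴)(-0.4)+(7.3 × 10⁻⁴)(+0.40) = 3.8 × 10⁻⁴ → stable
  148–171 m: −αΔT+βΔS = −(2.1 × 10⁻⁴)(-2.2)+(7.3 × 10⁻⁴)(+0.24) = 6.4 × 10⁻⁴ → stable
The 52–88 m interval has Δρ < 0: lighter water underlies denser water.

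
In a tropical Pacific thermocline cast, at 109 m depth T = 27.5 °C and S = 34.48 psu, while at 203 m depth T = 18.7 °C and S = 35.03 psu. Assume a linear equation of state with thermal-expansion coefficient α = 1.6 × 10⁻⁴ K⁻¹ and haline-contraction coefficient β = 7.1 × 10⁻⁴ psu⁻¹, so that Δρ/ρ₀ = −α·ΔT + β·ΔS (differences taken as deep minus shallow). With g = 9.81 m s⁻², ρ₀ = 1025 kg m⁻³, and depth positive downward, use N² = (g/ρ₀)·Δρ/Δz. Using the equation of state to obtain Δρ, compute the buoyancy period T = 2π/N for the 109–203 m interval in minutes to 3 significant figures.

7.64 min

ΔT = -8.8 K, ΔS = +0.55 psu (deep − shallow).
Δρ/ρ₀ = −αΔT + βΔS = 1.408 × 10⁻³ + 3.905 × 10⁻⁴ = 1.7985 × 10⁻³, so Δρ ≈ 1.843 kg m⁻³.
N² = (g/ρ₀)·Δρ/Δz = g·(Δρ/ρ₀)/Δz = 9.81 × 1.7985 × 10⁻³ / 94 = 1.8769 × 10⁻⁴ s⁻².
N = √(1.8769 × 10⁻⁴) = 0.013700 rad s⁻¹ → T = 2π/N = 458.63 s = 7.6438 min ≈ 7.64 min.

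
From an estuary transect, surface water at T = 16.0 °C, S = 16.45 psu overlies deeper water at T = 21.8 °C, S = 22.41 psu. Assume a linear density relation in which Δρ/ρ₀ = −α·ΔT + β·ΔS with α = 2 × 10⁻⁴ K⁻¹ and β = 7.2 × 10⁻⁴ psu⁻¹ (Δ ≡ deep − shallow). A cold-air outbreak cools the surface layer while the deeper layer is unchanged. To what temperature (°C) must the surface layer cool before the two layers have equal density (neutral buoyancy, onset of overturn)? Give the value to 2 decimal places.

0.34 °C

Neutral buoyancy requires Δρ = 0, i.e. −α(T_deep − T_surf′) + β(S_deep − S_surf) = 0.
T_surf′ = T_deep − (β/α)·ΔS = 21.8 − (7.2 × 10⁻⁴/2 × 10⁻⁴)·(+5.96) = 0.3440 °C.
Cooling required: 16.0 − (0.3440) = 15.6560 °C.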